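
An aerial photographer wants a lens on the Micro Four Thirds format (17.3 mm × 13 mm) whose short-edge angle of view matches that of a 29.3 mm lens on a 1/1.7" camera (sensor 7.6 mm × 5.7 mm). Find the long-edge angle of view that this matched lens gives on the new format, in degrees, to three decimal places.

Equal short-edge AOV ⇒ f₂ = f₁ · 13/5.7 = 29.3 × 2.28070 ≈ 66.8246 mm.
Long-edge AOV on the new format = 2·arctan(17.3 / (2 × 66.8246)) = 2·arctan(0.12944) ≈ 14.7511°.

14.751°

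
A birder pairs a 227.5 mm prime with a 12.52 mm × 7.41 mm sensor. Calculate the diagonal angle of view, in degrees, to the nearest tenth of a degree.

3.7°

Sensor diagonal = √(12.52² + 7.41²) = √211.6585 ≈ 14.5485 mm.
Angle of view α = 2·arctan(d/2f) with d = 14.5485 mm and f = 227.5 mm.
d/2f = 0.03197; arctan(0.03197) ≈ 1.8314°, so α ≈ 3.6628°.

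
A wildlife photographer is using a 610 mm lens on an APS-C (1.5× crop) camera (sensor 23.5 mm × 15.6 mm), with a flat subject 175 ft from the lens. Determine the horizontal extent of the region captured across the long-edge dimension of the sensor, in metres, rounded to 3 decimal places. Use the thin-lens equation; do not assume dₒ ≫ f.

dₒ: 175 ft × 304.8 mm/ft = 53340.00 mm.
Similar triangles through the lens centre give W/dₒ = w/dᵢ; with 1/f = 1/dₒ + 1/dᵢ this gives W = w·(dₒ − f)/f.
W = 23.5 mm × (53340 − 610) / 610 = 23.5 × 86.4426 ≈ 2031.402 mm = 2.0314 m.

2.031 m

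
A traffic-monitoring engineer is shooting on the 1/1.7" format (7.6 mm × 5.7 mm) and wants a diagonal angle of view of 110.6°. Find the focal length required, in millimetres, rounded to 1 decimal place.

3.3 mm

Sensor diagonal = √(7.6² + 5.7²) = √90.2500 ≈ 9.5000 mm.
From α = 2·arctan(d/2f) we get f = d / (2·tan(α/2)).
With d = 9.5000 mm and α/2 = 55.3°, tan(α/2) ≈ 1.44418, so f ≈ 9.5000 / 2.88837 ≈ 3.2891 mm.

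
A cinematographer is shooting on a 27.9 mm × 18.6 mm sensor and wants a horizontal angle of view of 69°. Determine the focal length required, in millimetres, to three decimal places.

From α = 2·arctan(w/2f) we get f = w / (2·tan(α/2)).
With w = 27.9 mm and α/2 = 34.5°, tan(α/2) ≈ 0.68728, so f ≈ 27.9 / 1.37456 ≈ 20.2974 mm.

20.297 mm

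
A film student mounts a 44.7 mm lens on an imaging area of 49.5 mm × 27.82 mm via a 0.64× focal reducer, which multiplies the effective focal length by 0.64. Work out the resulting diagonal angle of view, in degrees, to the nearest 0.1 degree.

Effective focal length f = 44.7 × 0.64 = 28.608 mm.
Sensor diagonal = √(49.5² + 27.82²) = √3224.2024 ≈ 56.7821 mm.
α = 2·arctan(56.782 / (2 × 28.608)) = 2·arctan(0.99242) ≈ 89.5638°.

89.6°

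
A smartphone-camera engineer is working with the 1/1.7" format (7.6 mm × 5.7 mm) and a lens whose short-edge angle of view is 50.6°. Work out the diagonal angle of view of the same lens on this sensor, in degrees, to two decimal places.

From the short-edge AOV: f = 5.7 / (2·tan(25.3°)) = 5.7 / 0.94540 ≈ 6.0292 mm.
Sensor diagonal = √(7.6² + 5.7²) = √90.2500 ≈ 9.5000 mm.
Diagonal AOV = 2·arctan(9.5000 / (2 × 6.0292)) = 2·arctan(0.78783) ≈ 76.4642°.

76.46°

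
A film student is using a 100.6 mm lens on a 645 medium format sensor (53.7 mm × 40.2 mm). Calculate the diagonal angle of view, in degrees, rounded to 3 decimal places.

Sensor diagonal = √(53.7² + 40.2²) = √4499.7300 ≈ 67.0800 mm.
Angle of view α = 2·arctan(d/2f) with d = 67.0800 mm and f = 100.6 mm.
d/2f = 0.33340; arctan(0.33340) ≈ 18.4384°, so α ≈ 36.8767°.

36.877°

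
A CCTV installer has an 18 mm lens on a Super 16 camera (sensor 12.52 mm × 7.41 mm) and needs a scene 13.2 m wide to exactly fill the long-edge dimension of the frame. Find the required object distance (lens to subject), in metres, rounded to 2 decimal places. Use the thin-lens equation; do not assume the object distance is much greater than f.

19.00 m

W: 13.2 m = 13200 mm.
Magnification m = w/W = dᵢ/dₒ; combined with 1/f = 1/dₒ + 1/dᵢ this gives dₒ = f·(1 + W/w).
dₒ = 18 mm × (1 + 13200/12.52) = 18 × 1055.3131 ≈ 18995.636 mm = 18.9956 m.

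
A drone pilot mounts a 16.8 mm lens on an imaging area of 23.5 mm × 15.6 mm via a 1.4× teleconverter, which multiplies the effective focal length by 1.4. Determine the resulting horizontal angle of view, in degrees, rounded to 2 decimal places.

Effective focal length f = 16.8 × 1.4 = 23.52 mm.
α = 2·arctan(23.5 / (2 × 23.52)) = 2·arctan(0.49957) ≈ 53.0911°.

53.09°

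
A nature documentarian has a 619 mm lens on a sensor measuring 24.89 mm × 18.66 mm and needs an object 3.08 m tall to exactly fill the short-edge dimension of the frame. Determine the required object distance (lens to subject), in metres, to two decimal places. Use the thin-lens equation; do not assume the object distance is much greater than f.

102.79 m

W: 3.08 m = 3080 mm.
Magnification m = h/W = dᵢ/dₒ; combined with 1/f = 1/dₒ + 1/dᵢ this gives dₒ = f·(1 + W/h).
dₒ = 619 mm × (1 + 3080/18.66) = 619 × 166.0589 ≈ 102790.490 mm = 102.79 m.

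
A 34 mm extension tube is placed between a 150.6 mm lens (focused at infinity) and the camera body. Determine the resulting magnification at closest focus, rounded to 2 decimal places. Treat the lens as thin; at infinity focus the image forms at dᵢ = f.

0.23×

The tube moves the image plane from f to f + e, so dᵢ = 150.6 + 34 = 184.6 mm. Focus is achieved when 1/f = 1/dₒ + 1/dᵢ, giving dₒ = 1/(1/f − 1/(f+e)).
Magnification m = dᵢ/dₒ = (f+e)·(1/f − 1/(f+e)) = e/f = 34/150.6 ≈ 0.2258.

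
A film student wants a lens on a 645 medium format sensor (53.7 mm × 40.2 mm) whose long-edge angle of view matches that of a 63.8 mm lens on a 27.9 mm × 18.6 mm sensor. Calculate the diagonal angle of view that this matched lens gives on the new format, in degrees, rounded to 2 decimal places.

30.55°

Equal long-edge AOV ⇒ f₂ = f₁ · 53.7/27.9 = 63.8 × 1.92473 ≈ 122.7978 mm.
Sensor diagonal = √(53.7² + 40.2²) = √4499.7300 ≈ 67.0800 mm.
Diagonal AOV on the new format = 2·arctan(67.0800 / (2 × 122.7978)) = 2·arctan(0.27313) ≈ 30.5534°.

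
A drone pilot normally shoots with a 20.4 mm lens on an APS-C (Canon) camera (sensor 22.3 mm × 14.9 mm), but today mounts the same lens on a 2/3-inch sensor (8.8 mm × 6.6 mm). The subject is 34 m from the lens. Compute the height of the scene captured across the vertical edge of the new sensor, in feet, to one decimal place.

The focal length stays 20.4 mm; the relevant sensor dimension is now h = 6.6 mm. Object distance dₒ = 34 m = 34000 mm.
Thin-lens field height W = h·(dₒ − f)/f = 6.6 × (34000 − 20.4)/20.4 ≈ 10993.400 mm = 10993.400/304.8 ft = 36.0676 ft.

36.1 ft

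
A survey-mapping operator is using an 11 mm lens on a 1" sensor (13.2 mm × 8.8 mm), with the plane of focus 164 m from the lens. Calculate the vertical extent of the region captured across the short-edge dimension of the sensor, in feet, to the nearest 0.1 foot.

430.4 ft

dₒ: 164 m = 164000 mm.
Similar triangles through the lens centre give W/dₒ = h/dᵢ; with 1/f = 1/dₒ + 1/dᵢ this gives W = h·(dₒ − f)/f.
W = 8.8 mm × (164000 − 11) / 11 = 8.8 × 14908.0909 ≈ 131191.200 mm = 131191.200/304.8 ft = 430.417 ft.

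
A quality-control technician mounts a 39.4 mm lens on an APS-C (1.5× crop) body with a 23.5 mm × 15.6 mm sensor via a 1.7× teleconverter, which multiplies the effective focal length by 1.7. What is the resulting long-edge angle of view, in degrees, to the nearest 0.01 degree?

Effective focal length f = 39.4 × 1.7 = 66.98 mm.
α = 2·arctan(23.5 / (2 × 66.98)) = 2·arctan(0.17543) ≈ 19.8998°.

19.90°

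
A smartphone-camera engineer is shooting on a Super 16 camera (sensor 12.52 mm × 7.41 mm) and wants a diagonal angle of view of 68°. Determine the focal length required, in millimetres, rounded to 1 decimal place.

10.8 mm

Sensor diagonal = √(12.52² + 7.41²) = √211.6585 ≈ 14.5485 mm.
From α = 2·arctan(d/2f) we get f = d / (2·tan(α/2)).
With d = 14.5485 mm and α/2 = 34°, tan(α/2) ≈ 0.67451, so f ≈ 14.5485 / 1.34902 ≈ 10.7845 mm.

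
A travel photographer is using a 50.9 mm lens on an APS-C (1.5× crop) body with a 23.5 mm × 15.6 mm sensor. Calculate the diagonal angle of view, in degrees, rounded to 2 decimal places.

Sensor diagonal = √(23.5² + 15.6²) = √795.6100 ≈ 28.2066 mm.
Angle of view α = 2·arctan(d/2f) with d = 28.2066 mm and f = 50.9 mm.
d/2f = 0.27708; arctan(0.27708) ≈ 15.4869°, so α ≈ 30.9738°.

30.97°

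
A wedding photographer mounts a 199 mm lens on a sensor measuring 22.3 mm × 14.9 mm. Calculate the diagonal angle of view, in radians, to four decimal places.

Sensor diagonal = √(22.3² + 14.9²) = √719.3000 ≈ 26.8198 mm.
Angle of view α = 2·arctan(d/2f) with d = 26.8198 mm and f = 199 mm.
d/2f = 0.06739; arctan(0.06739) ≈ 0.0673 rad, so α ≈ 0.1346 rad.

0.1346 rad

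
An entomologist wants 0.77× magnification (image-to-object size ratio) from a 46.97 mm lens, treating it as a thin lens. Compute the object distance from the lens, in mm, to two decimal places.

With m = dᵢ/dₒ and 1/f = 1/dₒ + 1/dᵢ, substituting dᵢ = m·dₒ gives 1/f = (1 + 1/m)/dₒ, hence dₒ = f·(1 + 1/m).
dₒ = 46.97 × (1 + 1/0.77) = 46.97 × 2.29870 ≈ 107.970 mm.

107.97 mm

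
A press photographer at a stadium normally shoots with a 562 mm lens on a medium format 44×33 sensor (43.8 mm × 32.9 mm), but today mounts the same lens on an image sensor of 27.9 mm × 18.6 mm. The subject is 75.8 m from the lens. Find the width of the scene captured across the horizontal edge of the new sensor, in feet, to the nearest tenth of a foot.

12.3 ft

The focal length stays 562 mm; the relevant sensor dimension is now w = 27.9 mm. Object distance dₒ = 75.8 m = 75800 mm.
Thin-lens field width W = w·(dₒ − f)/f = 27.9 × (75800 − 562)/562 ≈ 3735.125 mm = 3735.125/304.8 ft = 12.2543 ft.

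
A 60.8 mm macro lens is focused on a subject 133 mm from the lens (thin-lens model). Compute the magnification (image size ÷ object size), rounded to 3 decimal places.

0.842×

Thin lens: 1/f = 1/dₒ + 1/dᵢ → 1/dᵢ = 1/60.8 − 1/133 = 0.0089286 mm⁻¹, so dᵢ ≈ 112.0000 mm.
Magnification m = dᵢ/dₒ = 112.0000/133 ≈ 0.84211.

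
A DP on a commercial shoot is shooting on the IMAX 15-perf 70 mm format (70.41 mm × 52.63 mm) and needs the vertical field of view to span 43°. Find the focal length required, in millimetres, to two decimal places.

66.80 mm

From α = 2·arctan(h/2f) we get f = h / (2·tan(α/2)).
With h = 52.63 mm and α/2 = 21.5°, tan(α/2) ≈ 0.39391, so f ≈ 52.63 / 0.78782 ≈ 66.8045 mm.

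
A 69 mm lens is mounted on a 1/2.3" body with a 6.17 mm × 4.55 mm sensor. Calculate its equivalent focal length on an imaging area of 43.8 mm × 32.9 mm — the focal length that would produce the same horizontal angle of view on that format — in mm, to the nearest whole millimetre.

490 mm

Equal angle of view means equal width/f ratio, so f₂ = f₁ · (width₂/width₁) = 69 × 43.8/6.17.
f₂ = 69 × 7.09887 ≈ 489.822 mm.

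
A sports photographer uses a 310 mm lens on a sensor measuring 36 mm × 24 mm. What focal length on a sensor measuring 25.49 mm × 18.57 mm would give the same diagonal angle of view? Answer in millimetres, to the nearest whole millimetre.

226 mm

Sensor diagonal = √(36² + 24²) = √1872.0000 ≈ 43.2666 mm.
Sensor diagonal = √(25.49² + 18.57²) = √994.5850 ≈ 31.5370 mm.
Equal angle of view means equal diagonal/f ratio, so f₂ = f₁ · (diagonal₂/diagonal₁) = 310 × 31.5370/43.2666.
f₂ = 310 × 0.72890 ≈ 225.959 mm.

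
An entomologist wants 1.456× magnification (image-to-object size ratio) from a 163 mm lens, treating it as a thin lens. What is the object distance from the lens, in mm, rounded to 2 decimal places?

With m = dᵢ/dₒ and 1/f = 1/dₒ + 1/dᵢ, substituting dᵢ = m·dₒ gives 1/f = (1 + 1/m)/dₒ, hence dₒ = f·(1 + 1/m).
dₒ = 163 × (1 + 1/1.456) = 163 × 1.68681 ≈ 274.951 mm.

274.95 mm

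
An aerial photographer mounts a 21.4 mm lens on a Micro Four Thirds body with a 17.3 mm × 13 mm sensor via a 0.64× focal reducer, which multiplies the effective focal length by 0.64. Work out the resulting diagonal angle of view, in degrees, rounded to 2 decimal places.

76.62°

Effective focal length f = 21.4 × 0.64 = 13.696 mm.
Sensor diagonal = √(17.3² + 13²) = √468.2900 ≈ 21.6400 mm.
α = 2·arctan(21.640 / (2 × 13.696)) = 2·arctan(0.79001) ≈ 76.6183°.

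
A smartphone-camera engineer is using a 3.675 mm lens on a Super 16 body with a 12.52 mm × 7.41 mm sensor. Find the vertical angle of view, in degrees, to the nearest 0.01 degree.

Angle of view α = 2·arctan(h/2f) with h = 7.41 mm and f = 3.675 mm.
h/2f = 1.00816; arctan(1.00816) ≈ 45.2329°, so α ≈ 90.4658°.

90.47°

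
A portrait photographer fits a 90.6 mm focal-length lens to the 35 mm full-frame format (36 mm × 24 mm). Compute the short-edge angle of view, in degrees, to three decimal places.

15.090°

Angle of view α = 2·arctan(h/2f) with h = 24 mm and f = 90.6 mm.
h/2f = 0.13245; arctan(0.13245) ≈ 7.5449°, so α ≈ 15.0899°.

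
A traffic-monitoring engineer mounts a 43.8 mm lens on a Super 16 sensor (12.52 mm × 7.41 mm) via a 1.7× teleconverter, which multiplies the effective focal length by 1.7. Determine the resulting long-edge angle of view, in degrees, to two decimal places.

9.61°

Effective focal length f = 43.8 × 1.7 = 74.46 mm.
α = 2·arctan(12.52 / (2 × 74.46)) = 2·arctan(0.08407) ≈ 9.6113°.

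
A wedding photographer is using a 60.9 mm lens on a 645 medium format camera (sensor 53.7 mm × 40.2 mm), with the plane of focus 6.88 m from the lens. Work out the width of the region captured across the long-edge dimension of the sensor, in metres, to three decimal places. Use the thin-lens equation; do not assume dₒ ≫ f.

dₒ: 6.88 m = 6880 mm.
Similar triangles through the lens centre give W/dₒ = w/dᵢ; with 1/f = 1/dₒ + 1/dᵢ this gives W = w·(dₒ − f)/f.
W = 53.7 mm × (6880 − 60.9) / 60.9 = 53.7 × 111.9721 ≈ 6012.901 mm = 6.0129 m.

6.013 m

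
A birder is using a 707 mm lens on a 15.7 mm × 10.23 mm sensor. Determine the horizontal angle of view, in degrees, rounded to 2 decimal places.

Angle of view α = 2·arctan(w/2f) with w = 15.7 mm and f = 707 mm.
w/2f = 0.01110; arctan(0.01110) ≈ 0.6361°, so α ≈ 1.2723°.

1.27°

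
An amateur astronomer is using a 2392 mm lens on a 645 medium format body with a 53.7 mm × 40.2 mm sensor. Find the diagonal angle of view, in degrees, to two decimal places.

1.61°

Sensor diagonal = √(53.7² + 40.2²) = √4499.7300 ≈ 67.0800 mm.
Angle of view α = 2·arctan(d/2f) with d = 67.0800 mm and f = 2392 mm.
d/2f = 0.01402; arctan(0.01402) ≈ 0.8033°, so α ≈ 1.6067°.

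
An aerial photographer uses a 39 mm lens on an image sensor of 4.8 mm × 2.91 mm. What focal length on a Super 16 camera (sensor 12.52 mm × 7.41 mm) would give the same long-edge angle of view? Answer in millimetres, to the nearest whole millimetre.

102 mm

Equal angle of view means equal width/f ratio, so f₂ = f₁ · (width₂/width₁) = 39 × 12.52/4.8.
f₂ = 39 × 2.60833 ≈ 101.725 mm.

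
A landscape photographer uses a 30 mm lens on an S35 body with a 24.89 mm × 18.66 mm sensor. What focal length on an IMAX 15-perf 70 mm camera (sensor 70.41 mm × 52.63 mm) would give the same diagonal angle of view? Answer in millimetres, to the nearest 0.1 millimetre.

Sensor diagonal = √(24.89² + 18.66²) = √967.7077 ≈ 31.1080 mm.
Sensor diagonal = √(70.41² + 52.63²) = √7727.4850 ≈ 87.9061 mm.
Equal angle of view means equal diagonal/f ratio, so f₂ = f₁ · (diagonal₂/diagonal₁) = 30 × 87.9061/31.1080.
f₂ = 30 × 2.82584 ≈ 84.775 mm.

84.8 mm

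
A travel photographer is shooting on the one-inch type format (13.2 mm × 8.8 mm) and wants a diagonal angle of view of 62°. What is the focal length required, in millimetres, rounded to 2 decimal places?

13.20 mm

Sensor diagonal = √(13.2² + 8.8²) = √251.6800 ≈ 15.8644 mm.
From α = 2·arctan(d/2f) we get f = d / (2·tan(α/2)).
With d = 15.8644 mm and α/2 = 31°, tan(α/2) ≈ 0.60086, so f ≈ 15.8644 / 1.20172 ≈ 13.2014 mm.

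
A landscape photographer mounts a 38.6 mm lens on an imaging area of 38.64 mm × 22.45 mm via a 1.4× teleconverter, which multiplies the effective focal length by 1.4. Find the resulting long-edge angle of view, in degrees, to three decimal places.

Effective focal length f = 38.6 × 1.4 = 54.04 mm.
α = 2·arctan(38.64 / (2 × 54.04)) = 2·arctan(0.35751) ≈ 39.3453°.

39.345°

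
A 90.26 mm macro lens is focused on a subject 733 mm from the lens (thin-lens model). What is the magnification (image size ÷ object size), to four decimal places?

Thin lens: 1/f = 1/dₒ + 1/dᵢ → 1/dᵢ = 1/90.26 − 1/733 = 0.0097148 mm⁻¹, so dᵢ ≈ 102.9352 mm.
Magnification m = dᵢ/dₒ = 102.9352/733 ≈ 0.14043.

0.1404×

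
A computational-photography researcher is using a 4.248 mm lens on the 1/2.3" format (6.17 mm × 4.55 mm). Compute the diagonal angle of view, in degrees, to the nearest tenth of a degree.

Sensor diagonal = √(6.17² + 4.55²) = √58.7714 ≈ 7.6663 mm.
Angle of view α = 2·arctan(d/2f) with d = 7.6663 mm and f = 4.248 mm.
d/2f = 0.90234; arctan(0.90234) ≈ 42.0611°, so α ≈ 84.1222°.

84.1°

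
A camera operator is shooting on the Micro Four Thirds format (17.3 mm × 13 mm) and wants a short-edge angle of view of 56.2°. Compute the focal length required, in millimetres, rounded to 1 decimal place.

From α = 2·arctan(h/2f) we get f = h / (2·tan(α/2)).
With h = 13 mm and α/2 = 28.1°, tan(α/2) ≈ 0.53395, so f ≈ 13 / 1.06790 ≈ 12.1734 mm.

12.2 mm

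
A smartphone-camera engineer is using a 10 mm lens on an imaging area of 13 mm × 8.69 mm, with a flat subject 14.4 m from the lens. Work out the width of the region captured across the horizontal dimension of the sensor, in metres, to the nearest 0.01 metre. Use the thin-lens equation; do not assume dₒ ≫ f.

dₒ: 14.4 m = 14400 mm.
Similar triangles through the lens centre give W/dₒ = w/dᵢ; with 1/f = 1/dₒ + 1/dᵢ this gives W = w·(dₒ − f)/f.
W = 13 mm × (14400 − 10) / 10 = 13 × 1439.0000 ≈ 18707.000 mm = 18.707 m.

18.71 m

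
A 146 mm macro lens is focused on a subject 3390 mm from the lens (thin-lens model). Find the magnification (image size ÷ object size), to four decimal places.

Thin lens: 1/f = 1/dₒ + 1/dᵢ → 1/dᵢ = 1/146 − 1/3390 = 0.0065543 mm⁻¹, so dᵢ ≈ 152.5709 mm.
Magnification m = dᵢ/dₒ = 152.5709/3390 ≈ 0.04501.

0.0450×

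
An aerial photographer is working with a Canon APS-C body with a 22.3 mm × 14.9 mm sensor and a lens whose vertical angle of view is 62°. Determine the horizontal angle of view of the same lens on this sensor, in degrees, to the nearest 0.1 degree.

From the vertical AOV: f = 14.9 / (2·tan(31°)) = 14.9 / 1.20172 ≈ 12.3989 mm.
Horizontal AOV = 2·arctan(22.3 / (2 × 12.3989)) = 2·arctan(0.89927) ≈ 83.9285°.

83.9°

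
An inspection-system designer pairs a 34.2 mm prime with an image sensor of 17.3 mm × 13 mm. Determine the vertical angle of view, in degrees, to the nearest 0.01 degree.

21.52°

Angle of view α = 2·arctan(h/2f) with h = 13 mm and f = 34.2 mm.
h/2f = 0.19006; arctan(0.19006) ≈ 10.7612°, so α ≈ 21.5224°.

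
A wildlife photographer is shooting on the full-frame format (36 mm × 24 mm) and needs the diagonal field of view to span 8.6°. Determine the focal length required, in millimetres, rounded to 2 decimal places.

Sensor diagonal = √(36² + 24²) = √1872.0000 ≈ 43.2666 mm.
From α = 2·arctan(d/2f) we get f = d / (2·tan(α/2)).
With d = 43.2666 mm and α/2 = 4.3°, tan(α/2) ≈ 0.07519, so f ≈ 43.2666 / 0.15038 ≈ 287.7138 mm.

287.71 mm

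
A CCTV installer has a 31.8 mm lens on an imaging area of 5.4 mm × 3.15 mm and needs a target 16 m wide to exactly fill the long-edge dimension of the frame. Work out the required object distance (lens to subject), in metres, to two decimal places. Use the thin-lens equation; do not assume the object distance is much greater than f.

W: 16 m = 16000 mm.
Magnification m = w/W = dᵢ/dₒ; combined with 1/f = 1/dₒ + 1/dᵢ this gives dₒ = f·(1 + W/w).
dₒ = 31.8 mm × (1 + 16000/5.4) = 31.8 × 2963.9630 ≈ 94254.022 mm = 94.254 m.

94.25 m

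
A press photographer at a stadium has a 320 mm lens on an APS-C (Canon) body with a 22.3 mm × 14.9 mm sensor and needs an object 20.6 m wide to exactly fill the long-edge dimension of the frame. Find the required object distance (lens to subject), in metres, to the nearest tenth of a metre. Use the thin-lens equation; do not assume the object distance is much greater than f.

295.9 m

W: 20.6 m = 20600 mm.
Magnification m = w/W = dᵢ/dₒ; combined with 1/f = 1/dₒ + 1/dᵢ this gives dₒ = f·(1 + W/w).
dₒ = 320 mm × (1 + 20600/22.3) = 320 × 924.7668 ≈ 295925.381 mm = 295.925 m.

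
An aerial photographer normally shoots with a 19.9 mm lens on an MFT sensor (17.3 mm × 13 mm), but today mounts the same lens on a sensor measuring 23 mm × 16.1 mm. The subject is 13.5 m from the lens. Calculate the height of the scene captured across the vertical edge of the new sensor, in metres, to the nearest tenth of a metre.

The focal length stays 19.9 mm; the relevant sensor dimension is now h = 16.1 mm. Object distance dₒ = 13.5 m = 13500 mm.
Thin-lens field height W = h·(dₒ − f)/f = 16.1 × (13500 − 19.9)/19.9 ≈ 10906.011 mm = 10.906 m.

10.9 m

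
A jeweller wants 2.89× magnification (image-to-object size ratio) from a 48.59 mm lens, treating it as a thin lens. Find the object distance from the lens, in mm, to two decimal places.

65.40 mm

With m = dᵢ/dₒ and 1/f = 1/dₒ + 1/dᵢ, substituting dᵢ = m·dₒ gives 1/f = (1 + 1/m)/dₒ, hence dₒ = f·(1 + 1/m).
dₒ = 48.59 × (1 + 1/2.89) = 48.59 × 1.34602 ≈ 65.403 mm.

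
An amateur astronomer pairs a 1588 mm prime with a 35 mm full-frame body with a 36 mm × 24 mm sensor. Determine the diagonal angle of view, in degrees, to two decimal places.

1.56°

Sensor diagonal = √(36² + 24²) = √1872.0000 ≈ 43.2666 mm.
Angle of view α = 2·arctan(d/2f) with d = 43.2666 mm and f = 1588 mm.
d/2f = 0.01362; arctan(0.01362) ≈ 0.7805°, so α ≈ 1.5610°.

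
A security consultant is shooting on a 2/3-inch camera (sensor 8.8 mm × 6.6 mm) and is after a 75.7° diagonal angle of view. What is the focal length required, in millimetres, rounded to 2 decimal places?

Sensor diagonal = √(8.8² + 6.6²) = √121.0000 ≈ 11.0000 mm.
From α = 2·arctan(d/2f) we get f = d / (2·tan(α/2)).
With d = 11.0000 mm and α/2 = 37.85°, tan(α/2) ≈ 0.77708, so f ≈ 11.0000 / 1.55416 ≈ 7.0778 mm.

7.08 mm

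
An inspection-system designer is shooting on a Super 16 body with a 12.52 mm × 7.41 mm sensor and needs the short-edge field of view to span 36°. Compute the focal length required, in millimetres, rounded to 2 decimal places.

11.40 mm

From α = 2·arctan(h/2f) we get f = h / (2·tan(α/2)).
With h = 7.41 mm and α/2 = 18°, tan(α/2) ≈ 0.32492, so f ≈ 7.41 / 0.64984 ≈ 11.4028 mm.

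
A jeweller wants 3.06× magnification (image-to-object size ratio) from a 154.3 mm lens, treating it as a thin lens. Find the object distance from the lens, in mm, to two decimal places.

204.72 mm

With m = dᵢ/dₒ and 1/f = 1/dₒ + 1/dᵢ, substituting dᵢ = m·dₒ gives 1/f = (1 + 1/m)/dₒ, hence dₒ = f·(1 + 1/m).
dₒ = 154.3 × (1 + 1/3.06) = 154.3 × 1.32680 ≈ 204.725 mm.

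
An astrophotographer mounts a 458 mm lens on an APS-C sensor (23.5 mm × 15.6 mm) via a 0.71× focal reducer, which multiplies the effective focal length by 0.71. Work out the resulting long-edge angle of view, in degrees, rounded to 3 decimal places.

Effective focal length f = 458 × 0.71 = 325.18 mm.
α = 2·arctan(23.5 / (2 × 325.18)) = 2·arctan(0.03613) ≈ 4.1388°.

4.139°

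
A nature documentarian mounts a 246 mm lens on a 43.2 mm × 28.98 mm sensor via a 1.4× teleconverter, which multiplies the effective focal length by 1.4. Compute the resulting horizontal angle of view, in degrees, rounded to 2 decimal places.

7.18°

Effective focal length f = 246 × 1.4 = 344.4 mm.
α = 2·arctan(43.2 / (2 × 344.4)) = 2·arctan(0.06272) ≈ 7.1775°.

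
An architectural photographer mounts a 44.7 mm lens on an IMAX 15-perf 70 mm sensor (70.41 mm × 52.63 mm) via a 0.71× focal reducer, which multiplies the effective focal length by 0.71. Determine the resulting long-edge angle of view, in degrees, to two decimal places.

Effective focal length f = 44.7 × 0.71 = 31.737 mm.
α = 2·arctan(70.41 / (2 × 31.737)) = 2·arctan(1.10927) ≈ 95.9312°.

95.93°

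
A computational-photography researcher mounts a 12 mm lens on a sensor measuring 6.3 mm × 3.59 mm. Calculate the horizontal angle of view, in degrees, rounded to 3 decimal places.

Angle of view α = 2·arctan(w/2f) with w = 6.3 mm and f = 12 mm.
w/2f = 0.26250; arctan(0.26250) ≈ 14.7083°, so α ≈ 29.4166°.

29.417°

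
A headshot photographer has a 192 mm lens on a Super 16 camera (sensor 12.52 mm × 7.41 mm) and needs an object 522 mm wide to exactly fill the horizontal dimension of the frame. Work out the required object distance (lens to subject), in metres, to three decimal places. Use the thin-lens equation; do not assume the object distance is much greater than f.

8.197 m

Magnification m = w/W = dᵢ/dₒ; combined with 1/f = 1/dₒ + 1/dᵢ this gives dₒ = f·(1 + W/w).
dₒ = 192 mm × (1 + 522/12.52) = 192 × 42.6933 ≈ 8197.112 mm = 8.19711 m.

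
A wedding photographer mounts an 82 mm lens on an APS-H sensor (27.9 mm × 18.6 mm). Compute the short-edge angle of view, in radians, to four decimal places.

Angle of view α = 2·arctan(h/2f) with h = 18.6 mm and f = 82 mm.
h/2f = 0.11341; arctan(0.11341) ≈ 0.1129 rad, so α ≈ 0.2259 rad.

0.2259 rad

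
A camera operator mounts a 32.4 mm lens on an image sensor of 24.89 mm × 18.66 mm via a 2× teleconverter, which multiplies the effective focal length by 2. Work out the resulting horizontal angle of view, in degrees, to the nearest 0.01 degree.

21.74°

Effective focal length f = 32.4 × 2 = 64.8 mm.
α = 2·arctan(24.89 / (2 × 64.8)) = 2·arctan(0.19205) ≈ 21.7428°.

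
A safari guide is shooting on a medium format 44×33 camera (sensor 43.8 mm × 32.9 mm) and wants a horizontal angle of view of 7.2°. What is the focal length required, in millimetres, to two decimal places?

348.09 mm

From α = 2·arctan(w/2f) we get f = w / (2·tan(α/2)).
With w = 43.8 mm and α/2 = 3.6°, tan(α/2) ≈ 0.06291, so f ≈ 43.8 / 0.12583 ≈ 348.0905 mm.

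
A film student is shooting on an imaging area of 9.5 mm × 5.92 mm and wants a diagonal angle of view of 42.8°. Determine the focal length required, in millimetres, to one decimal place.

Sensor diagonal = √(9.5² + 5.92²) = √125.2964 ≈ 11.1936 mm.
From α = 2·arctan(d/2f) we get f = d / (2·tan(α/2)).
With d = 11.1936 mm and α/2 = 21.4°, tan(α/2) ≈ 0.39190, so f ≈ 11.1936 / 0.78379 ≈ 14.2813 mm.

14.3 mm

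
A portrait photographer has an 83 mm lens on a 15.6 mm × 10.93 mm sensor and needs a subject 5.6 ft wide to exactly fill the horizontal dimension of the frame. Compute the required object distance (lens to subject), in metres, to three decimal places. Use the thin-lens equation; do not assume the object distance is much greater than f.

9.164 m

W: 5.6 ft × 304.8 mm/ft = 1706.88 mm.
Magnification m = w/W = dᵢ/dₒ; combined with 1/f = 1/dₒ + 1/dᵢ this gives dₒ = f·(1 + W/w).
dₒ = 83 mm × (1 + 1706.88/15.6) = 83 × 110.4154 ≈ 9164.477 mm = 9.16448 m.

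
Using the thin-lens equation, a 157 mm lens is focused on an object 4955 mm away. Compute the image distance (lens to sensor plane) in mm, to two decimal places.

162.14 mm

1/dᵢ = 1/f − 1/dₒ = 1/157 − 1/4955 = 0.0061676 mm⁻¹.
dᵢ = 1/0.0061676 ≈ 162.1373 mm.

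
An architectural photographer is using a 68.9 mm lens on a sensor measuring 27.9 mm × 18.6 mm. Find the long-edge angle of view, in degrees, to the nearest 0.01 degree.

Angle of view α = 2·arctan(w/2f) with w = 27.9 mm and f = 68.9 mm.
w/2f = 0.20247; arctan(0.20247) ≈ 11.4458°, so α ≈ 22.8916°.

22.89°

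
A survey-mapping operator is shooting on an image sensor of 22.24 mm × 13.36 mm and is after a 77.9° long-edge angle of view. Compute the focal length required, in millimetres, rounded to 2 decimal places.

13.76 mm

From α = 2·arctan(w/2f) we get f = w / (2·tan(α/2)).
With w = 22.24 mm and α/2 = 38.95°, tan(α/2) ≈ 0.80834, so f ≈ 22.24 / 1.61668 ≈ 13.7566 mm.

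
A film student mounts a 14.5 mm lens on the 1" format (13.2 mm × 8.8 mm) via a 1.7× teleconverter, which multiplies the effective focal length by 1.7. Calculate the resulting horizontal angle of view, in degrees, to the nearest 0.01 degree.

29.98°

Effective focal length f = 14.5 × 1.7 = 24.65 mm.
α = 2·arctan(13.2 / (2 × 24.65)) = 2·arctan(0.26775) ≈ 29.9785°.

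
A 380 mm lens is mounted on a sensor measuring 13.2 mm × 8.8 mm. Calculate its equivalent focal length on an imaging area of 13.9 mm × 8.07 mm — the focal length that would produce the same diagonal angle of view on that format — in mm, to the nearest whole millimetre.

Sensor diagonal = √(13.2² + 8.8²) = √251.6800 ≈ 15.8644 mm.
Sensor diagonal = √(13.9² + 8.07²) = √258.3349 ≈ 16.0728 mm.
Equal angle of view means equal diagonal/f ratio, so f₂ = f₁ · (diagonal₂/diagonal₁) = 380 × 16.0728/15.8644.
f₂ = 380 × 1.01313 ≈ 384.991 mm.

385 mm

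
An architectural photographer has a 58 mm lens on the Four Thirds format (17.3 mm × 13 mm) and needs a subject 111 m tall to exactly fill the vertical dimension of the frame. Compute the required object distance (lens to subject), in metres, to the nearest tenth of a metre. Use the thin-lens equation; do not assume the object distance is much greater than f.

495.3 m

W: 111 m = 111000 mm.
Magnification m = h/W = dᵢ/dₒ; combined with 1/f = 1/dₒ + 1/dᵢ this gives dₒ = f·(1 + W/h).
dₒ = 58 mm × (1 + 111000/13) = 58 × 8539.4615 ≈ 495288.769 mm = 495.289 m.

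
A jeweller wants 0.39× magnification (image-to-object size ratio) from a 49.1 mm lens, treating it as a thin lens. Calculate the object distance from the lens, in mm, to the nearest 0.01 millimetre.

With m = dᵢ/dₒ and 1/f = 1/dₒ + 1/dᵢ, substituting dᵢ = m·dₒ gives 1/f = (1 + 1/m)/dₒ, hence dₒ = f·(1 + 1/m).
dₒ = 49.1 × (1 + 1/0.39) = 49.1 × 3.56410 ≈ 174.997 mm.

175.00 mm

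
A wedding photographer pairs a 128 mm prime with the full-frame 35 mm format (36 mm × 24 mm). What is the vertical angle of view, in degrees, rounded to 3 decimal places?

Angle of view α = 2·arctan(h/2f) with h = 24 mm and f = 128 mm.
h/2f = 0.09375; arctan(0.09375) ≈ 5.3558°, so α ≈ 10.7117°.

10.712°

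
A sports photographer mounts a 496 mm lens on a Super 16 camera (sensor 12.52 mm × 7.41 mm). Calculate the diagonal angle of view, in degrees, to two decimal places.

Sensor diagonal = √(12.52² + 7.41²) = √211.6585 ≈ 14.5485 mm.
Angle of view α = 2·arctan(d/2f) with d = 14.5485 mm and f = 496 mm.
d/2f = 0.01467; arctan(0.01467) ≈ 0.8402°, so α ≈ 1.6805°.

1.68°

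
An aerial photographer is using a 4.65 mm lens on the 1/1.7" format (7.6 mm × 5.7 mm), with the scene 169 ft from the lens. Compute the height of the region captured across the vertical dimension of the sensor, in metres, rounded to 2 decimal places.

dₒ: 169 ft × 304.8 mm/ft = 51511.20 mm.
Similar triangles through the lens centre give W/dₒ = h/dᵢ; with 1/f = 1/dₒ + 1/dᵢ this gives W = h·(dₒ − f)/f.
W = 5.7 mm × (51511.2 − 4.65) / 4.65 = 5.7 × 11076.6771 ≈ 63137.059 mm = 63.1371 m.

63.14 m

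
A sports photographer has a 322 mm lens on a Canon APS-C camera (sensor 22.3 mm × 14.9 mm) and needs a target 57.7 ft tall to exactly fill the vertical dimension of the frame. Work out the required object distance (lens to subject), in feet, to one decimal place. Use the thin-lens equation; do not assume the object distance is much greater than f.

W: 57.7 ft × 304.8 mm/ft = 17586.96 mm.
Magnification m = h/W = dᵢ/dₒ; combined with 1/f = 1/dₒ + 1/dᵢ this gives dₒ = f·(1 + W/h).
dₒ = 322 mm × (1 + 17587/14.9) = 322 × 1181.3328 ≈ 380389.177 mm = 380389.177/304.8 ft = 1248 ft.

1248.0 ft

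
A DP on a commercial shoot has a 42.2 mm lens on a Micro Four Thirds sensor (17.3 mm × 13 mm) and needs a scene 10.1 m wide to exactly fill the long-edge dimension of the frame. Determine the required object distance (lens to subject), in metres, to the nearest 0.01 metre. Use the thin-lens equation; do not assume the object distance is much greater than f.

W: 10.1 m = 10100 mm.
Magnification m = w/W = dᵢ/dₒ; combined with 1/f = 1/dₒ + 1/dᵢ this gives dₒ = f·(1 + W/w).
dₒ = 42.2 mm × (1 + 10100/17.3) = 42.2 × 584.8150 ≈ 24679.194 mm = 24.6792 m.

24.68 m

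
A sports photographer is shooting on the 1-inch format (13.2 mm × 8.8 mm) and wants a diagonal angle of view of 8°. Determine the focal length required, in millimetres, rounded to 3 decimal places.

113.436 mm

Sensor diagonal = √(13.2² + 8.8²) = √251.6800 ≈ 15.8644 mm.
From α = 2·arctan(d/2f) we get f = d / (2·tan(α/2)).
With d = 15.8644 mm and α/2 = 4°, tan(α/2) ≈ 0.06993, so f ≈ 15.8644 / 0.13985 ≈ 113.4359 mm.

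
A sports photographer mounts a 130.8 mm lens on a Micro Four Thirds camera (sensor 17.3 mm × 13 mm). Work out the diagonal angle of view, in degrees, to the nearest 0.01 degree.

9.46°

Sensor diagonal = √(17.3² + 13²) = √468.2900 ≈ 21.6400 mm.
Angle of view α = 2·arctan(d/2f) with d = 21.6400 mm and f = 130.8 mm.
d/2f = 0.08272; arctan(0.08272) ≈ 4.7288°, so α ≈ 9.4577°.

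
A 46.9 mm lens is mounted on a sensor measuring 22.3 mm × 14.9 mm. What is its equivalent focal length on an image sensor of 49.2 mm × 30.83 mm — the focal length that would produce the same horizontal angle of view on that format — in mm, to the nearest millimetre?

103 mm

Equal angle of view means equal width/f ratio, so f₂ = f₁ · (width₂/width₁) = 46.9 × 49.2/22.3.
f₂ = 46.9 × 2.20628 ≈ 103.474 mm.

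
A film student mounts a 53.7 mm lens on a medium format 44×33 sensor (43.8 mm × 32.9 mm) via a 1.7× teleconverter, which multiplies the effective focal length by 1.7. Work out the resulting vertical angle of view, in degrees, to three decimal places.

Effective focal length f = 53.7 × 1.7 = 91.29 mm.
α = 2·arctan(32.9 / (2 × 91.29)) = 2·arctan(0.18019) ≈ 20.4296°.

20.430°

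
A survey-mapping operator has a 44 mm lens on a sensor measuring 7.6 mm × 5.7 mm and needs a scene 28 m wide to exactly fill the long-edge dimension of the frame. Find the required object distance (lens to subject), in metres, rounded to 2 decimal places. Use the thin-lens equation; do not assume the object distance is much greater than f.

W: 28 m = 28000 mm.
Magnification m = w/W = dᵢ/dₒ; combined with 1/f = 1/dₒ + 1/dᵢ this gives dₒ = f·(1 + W/w).
dₒ = 44 mm × (1 + 28000/7.6) = 44 × 3685.2105 ≈ 162149.263 mm = 162.149 m.

162.15 m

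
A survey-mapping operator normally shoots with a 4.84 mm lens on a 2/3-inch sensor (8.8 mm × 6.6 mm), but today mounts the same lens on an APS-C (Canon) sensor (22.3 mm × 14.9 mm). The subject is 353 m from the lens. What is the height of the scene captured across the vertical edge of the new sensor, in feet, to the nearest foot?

The focal length stays 4.84 mm; the relevant sensor dimension is now h = 14.9 mm. Object distance dₒ = 353 m = 353000 mm.
Thin-lens field height W = h·(dₒ − f)/f = 14.9 × (353000 − 4.84)/4.84 ≈ 1086699.976 mm = 1086699.976/304.8 ft = 3565.29 ft.

3565 ft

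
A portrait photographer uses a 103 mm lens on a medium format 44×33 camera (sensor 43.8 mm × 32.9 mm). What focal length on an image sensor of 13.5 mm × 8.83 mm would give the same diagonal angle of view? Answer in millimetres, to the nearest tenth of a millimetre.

Sensor diagonal = √(43.8² + 32.9²) = √3000.8500 ≈ 54.7800 mm.
Sensor diagonal = √(13.5² + 8.83²) = √260.2189 ≈ 16.1313 mm.
Equal angle of view means equal diagonal/f ratio, so f₂ = f₁ · (diagonal₂/diagonal₁) = 103 × 16.1313/54.7800.
f₂ = 103 × 0.29447 ≈ 30.331 mm.

30.3 mm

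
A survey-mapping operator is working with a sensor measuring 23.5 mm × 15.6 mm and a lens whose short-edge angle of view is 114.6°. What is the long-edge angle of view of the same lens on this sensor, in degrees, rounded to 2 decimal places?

133.84°

From the short-edge AOV: f = 15.6 / (2·tan(57.3°)) = 15.6 / 3.11532 ≈ 5.0075 mm.
Long-edge AOV = 2·arctan(23.5 / (2 × 5.0075)) = 2·arctan(2.34648) ≈ 133.8354°.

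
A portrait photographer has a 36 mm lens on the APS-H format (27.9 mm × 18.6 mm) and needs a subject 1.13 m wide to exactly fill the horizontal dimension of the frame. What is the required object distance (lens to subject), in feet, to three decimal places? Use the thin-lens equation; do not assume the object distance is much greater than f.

4.902 ft

W: 1.13 m = 1130 mm.
Magnification m = w/W = dᵢ/dₒ; combined with 1/f = 1/dₒ + 1/dᵢ this gives dₒ = f·(1 + W/w).
dₒ = 36 mm × (1 + 1130/27.9) = 36 × 41.5018 ≈ 1494.065 mm = 1494.065/304.8 ft = 4.90179 ft.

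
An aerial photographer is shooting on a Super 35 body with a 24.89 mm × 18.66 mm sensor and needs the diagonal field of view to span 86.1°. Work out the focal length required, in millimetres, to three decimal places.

16.650 mm

Sensor diagonal = √(24.89² + 18.66²) = √967.7077 ≈ 31.1080 mm.
From α = 2·arctan(d/2f) we get f = d / (2·tan(α/2)).
With d = 31.1080 mm and α/2 = 43.05°, tan(α/2) ≈ 0.93415, so f ≈ 31.1080 / 1.86830 ≈ 16.6505 mm.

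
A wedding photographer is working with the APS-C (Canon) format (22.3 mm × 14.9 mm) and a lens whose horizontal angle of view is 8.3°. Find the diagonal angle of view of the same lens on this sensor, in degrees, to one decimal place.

From the horizontal AOV: f = 22.3 / (2·tan(4.15°)) = 22.3 / 0.14512 ≈ 153.6700 mm.
Sensor diagonal = √(22.3² + 14.9²) = √719.3000 ≈ 26.8198 mm.
Diagonal AOV = 2·arctan(26.8198 / (2 × 153.6700)) = 2·arctan(0.08726) ≈ 9.9745°.

10.0°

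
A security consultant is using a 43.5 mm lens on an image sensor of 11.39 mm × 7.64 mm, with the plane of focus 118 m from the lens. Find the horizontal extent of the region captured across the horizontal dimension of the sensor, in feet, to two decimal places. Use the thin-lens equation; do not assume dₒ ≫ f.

dₒ: 118 m = 118000 mm.
Similar triangles through the lens centre give W/dₒ = w/dᵢ; with 1/f = 1/dₒ + 1/dᵢ this gives W = w·(dₒ − f)/f.
W = 11.39 mm × (118000 − 43.5) / 43.5 = 11.39 × 2711.6437 ≈ 30885.621 mm = 30885.621/304.8 ft = 101.331 ft.

101.33 ft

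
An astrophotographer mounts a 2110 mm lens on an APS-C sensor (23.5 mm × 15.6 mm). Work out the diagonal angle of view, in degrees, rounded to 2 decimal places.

0.77°

Sensor diagonal = √(23.5² + 15.6²) = √795.6100 ≈ 28.2066 mm.
Angle of view α = 2·arctan(d/2f) with d = 28.2066 mm and f = 2110 mm.
d/2f = 0.00668; arctan(0.00668) ≈ 0.3830°, so α ≈ 0.7659°.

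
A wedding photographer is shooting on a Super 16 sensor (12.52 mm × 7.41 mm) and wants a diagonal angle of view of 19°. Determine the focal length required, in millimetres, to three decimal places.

43.469 mm

Sensor diagonal = √(12.52² + 7.41²) = √211.6585 ≈ 14.5485 mm.
From α = 2·arctan(d/2f) we get f = d / (2·tan(α/2)).
With d = 14.5485 mm and α/2 = 9.5°, tan(α/2) ≈ 0.16734, so f ≈ 14.5485 / 0.33469 ≈ 43.4692 mm.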